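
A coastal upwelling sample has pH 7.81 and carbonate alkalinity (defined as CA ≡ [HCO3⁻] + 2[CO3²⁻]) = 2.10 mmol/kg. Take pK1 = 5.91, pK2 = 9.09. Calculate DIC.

DIC = 2.02 mmol/kg

CA = [HCO3⁻] + 2[CO3²⁻] = (α₁ + 2α₂)·DIC
At pH 7.81: [H⁺]/K1 = 10^-1.90 = 0.012589, K2/[H⁺] = 10^-1.28 = 0.052481
α₁ = 1/(1 + 0.012589 + 0.052481) = 1/1.0651 = 0.9389; α₂ = α₁·K2/[H⁺] = 0.04927
α₁ + 2α₂ = 1.0375
DIC = CA / (α₁ + 2α₂) = 2.10 / 1.0375 = 2.02 mmol/kg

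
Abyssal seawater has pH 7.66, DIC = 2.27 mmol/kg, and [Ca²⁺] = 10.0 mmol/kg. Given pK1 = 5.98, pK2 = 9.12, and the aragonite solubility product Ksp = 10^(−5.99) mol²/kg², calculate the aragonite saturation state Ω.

Ω = 0.729

α₂ = 1 / (1 + [H⁺]/K2 + [H⁺]²/(K1K2)) = 1 / (1 + 10^+1.46 + 10^-0.22)
   = 1 / (1 + 28.840 + 0.60256) = 1/30.443 = 0.03285
[CO3²⁻] = α₂ × DIC = 0.03285 × 2.27 = 0.07457 mmol/kg
Ksp = 10^(−5.99) = 1.023×10^-6
Ω = [Ca²⁺][CO3²⁻]/Ksp = (10.0×10^-3)(7.457×10^-5) / 1.023×10^-6 = 0.729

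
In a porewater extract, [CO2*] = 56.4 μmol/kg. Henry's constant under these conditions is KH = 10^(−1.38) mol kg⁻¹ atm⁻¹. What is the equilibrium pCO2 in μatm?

KH = 10^(−1.38) = 4.169×10^-2 mol kg⁻¹ atm⁻¹
pCO2 = [CO2*]/KH = 56.4×10^-6 / 4.169×10^-2 = 1.35×10^-3 atm = 1350 μatm

pCO2 = 1350 μatm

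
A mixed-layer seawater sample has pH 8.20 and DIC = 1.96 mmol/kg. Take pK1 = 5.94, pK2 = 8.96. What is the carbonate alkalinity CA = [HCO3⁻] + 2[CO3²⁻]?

CA = 2.24 mmol/kg

CA = [HCO3⁻] + 2[CO3²⁻] = (α₁ + 2α₂)·DIC
At pH 8.20: [H⁺]/K1 = 10^-2.26 = 0.0054954, K2/[H⁺] = 10^-0.76 = 0.17378
α₁ = 1/(1 + 0.0054954 + 0.17378) = 1/1.1793 = 0.8480; α₂ = α₁·K2/[H⁺] = 0.1474
α₁ + 2α₂ = 1.1427
CA = 1.1427 × 1.96 = 2.24 mmol/kg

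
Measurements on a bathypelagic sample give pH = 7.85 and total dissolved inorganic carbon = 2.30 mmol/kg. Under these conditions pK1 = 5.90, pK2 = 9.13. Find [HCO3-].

α₁ = 1 / (1 + [H⁺]/K1 + K2/[H⁺]) = 1 / (1 + 10^-1.95 + 10^-1.28)
   = 1 / (1 + 0.011220 + 0.052481) = 1/1.0637 = 0.9401
[HCO3⁻] = α₁ × DIC = 0.9401 × 2.30 = 2.16 mmol/kg

[HCO3⁻] = 2.16 mmol/kg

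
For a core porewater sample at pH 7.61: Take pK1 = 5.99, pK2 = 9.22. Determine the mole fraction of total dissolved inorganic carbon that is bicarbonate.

α₁ = 1 / (1 + [H⁺]/K1 + K2/[H⁺]) = 1 / (1 + 10^-1.62 + 10^-1.61)
   = 1 / (1 + 0.023988 + 0.024547) = 1/1.0485 = 0.9537

α₁ = 0.954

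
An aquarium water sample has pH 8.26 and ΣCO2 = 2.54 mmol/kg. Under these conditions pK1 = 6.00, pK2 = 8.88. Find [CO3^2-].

[CO3²⁻] = 0.489 mmol/kg

α₂ = 1 / (1 + [H⁺]/K2 + [H⁺]²/(K1K2)) = 1 / (1 + 10^+0.62 + 10^-1.64)
   = 1 / (1 + 4.1687 + 0.022909) = 1/5.1916 = 0.1926
[CO3²⁻] = α₂ × DIC = 0.1926 × 2.54 = 0.489 mmol/kg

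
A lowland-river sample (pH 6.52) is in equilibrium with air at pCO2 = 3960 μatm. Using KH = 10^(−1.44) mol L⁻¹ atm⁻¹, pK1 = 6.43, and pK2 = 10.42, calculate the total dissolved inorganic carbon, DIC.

[CO2*] = KH · pCO2 = 10^(−1.44) × 3960×10^-6 = 1.438×10^-4 mol/L
α₀ = 1/(1 + K1/[H⁺] + K1K2/[H⁺]²) = 1/(1 + 10^+0.09 + 10^-3.81) = 0.4483
DIC = [CO2*]/α₀ = 1.438×10^-4 / 0.4483 = 0.321 mmol/L

DIC = 0.321 mmol/L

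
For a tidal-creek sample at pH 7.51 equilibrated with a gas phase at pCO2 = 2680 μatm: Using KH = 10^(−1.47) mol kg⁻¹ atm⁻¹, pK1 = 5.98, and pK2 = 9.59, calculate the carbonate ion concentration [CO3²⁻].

[CO3²⁻] = 0.0256 mmol/kg

[CO2*] = KH · pCO2 = 10^(−1.47) × 2680×10^-6 = 9.081×10^-5 mol/kg
α₀ = 1/(1 + K1/[H⁺] + K1K2/[H⁺]²) = 1/(1 + 10^+1.53 + 10^-0.55) = 0.02844
DIC = [CO2*]/α₀ = 9.081×10^-5 / 0.02844 = 3.193 mmol/kg
[CO3²⁻] = α₂·DIC; α₂ = 0.008014, so [CO3²⁻] = 0.008014 × 3.193 = 0.0256 mmol/kg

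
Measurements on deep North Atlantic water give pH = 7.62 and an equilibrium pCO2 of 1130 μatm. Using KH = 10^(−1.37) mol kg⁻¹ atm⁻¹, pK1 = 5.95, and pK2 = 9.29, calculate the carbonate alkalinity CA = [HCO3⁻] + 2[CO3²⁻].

CA = 2.35 mmol/kg

[CO2*] = KH · pCO2 = 10^(−1.37) × 1130×10^-6 = 4.820×10^-5 mol/kg
α₀ = 1/(1 + K1/[H⁺] + K1K2/[H⁺]²) = 1/(1 + 10^+1.67 + 10^+0.00) = 0.02050
DIC = [CO2*]/α₀ = 4.820×10^-5 / 0.02050 = 2.351 mmol/kg
CA = (α₁ + 2α₂)·DIC = (0.9590 + 2×0.02050) × 2.351 = 2.35 mmol/kg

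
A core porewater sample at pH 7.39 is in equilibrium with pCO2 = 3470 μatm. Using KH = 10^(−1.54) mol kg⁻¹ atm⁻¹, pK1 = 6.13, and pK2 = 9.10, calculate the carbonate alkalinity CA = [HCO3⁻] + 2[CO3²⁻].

[CO2*] = KH · pCO2 = 10^(−1.54) × 3470×10^-6 = 1.001×10^-4 mol/kg
α₀ = 1/(1 + K1/[H⁺] + K1K2/[H⁺]²) = 1/(1 + 10^+1.26 + 10^-0.45) = 0.05115
DIC = [CO2*]/α₀ = 1.001×10^-4 / 0.05115 = 1.957 mmol/kg
CA = (α₁ + 2α₂)·DIC = (0.9307 + 2×0.01815) × 1.957 = 1.89 mmol/kg

CA = 1.89 mmol/kg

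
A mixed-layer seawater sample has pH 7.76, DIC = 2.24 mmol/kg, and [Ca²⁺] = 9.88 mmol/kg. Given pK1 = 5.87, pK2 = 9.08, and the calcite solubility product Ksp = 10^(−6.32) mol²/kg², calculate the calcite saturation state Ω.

α₂ = 1 / (1 + [H⁺]/K2 + [H⁺]²/(K1K2)) = 1 / (1 + 10^+1.32 + 10^-0.57)
   = 1 / (1 + 20.893 + 0.26915) = 1/22.162 = 0.04512
[CO3²⁻] = α₂ × DIC = 0.04512 × 2.24 = 0.1011 mmol/kg
Ksp = 10^(−6.32) = 4.786×10^-7
Ω = [Ca²⁺][CO3²⁻]/Ksp = (9.88×10^-3)(1.011×10^-4) / 4.786×10^-7 = 2.09

Ω = 2.09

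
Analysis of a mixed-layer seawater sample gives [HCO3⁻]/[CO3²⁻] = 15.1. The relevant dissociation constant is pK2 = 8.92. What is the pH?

pH = 7.74

From K2 = [H⁺][CO3²⁻]/[HCO3⁻]:  pH = pK2 − log₁₀([HCO3⁻]/[CO3²⁻])
log₁₀(15.1) = +1.179
pH = 8.92 − (+1.179) = 7.74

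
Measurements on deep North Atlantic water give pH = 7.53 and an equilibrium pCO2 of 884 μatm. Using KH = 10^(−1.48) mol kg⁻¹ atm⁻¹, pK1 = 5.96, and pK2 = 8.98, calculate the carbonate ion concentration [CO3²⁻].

[CO2*] = KH · pCO2 = 10^(−1.48) × 884×10^-6 = 2.927×10^-5 mol/kg
α₀ = 1/(1 + K1/[H⁺] + K1K2/[H⁺]²) = 1/(1 + 10^+1.57 + 10^+0.12) = 0.02533
DIC = [CO2*]/α₀ = 2.927×10^-5 / 0.02533 = 1.155 mmol/kg
[CO3²⁻] = α₂·DIC; α₂ = 0.03340, so [CO3²⁻] = 0.03340 × 1.155 = 0.0386 mmol/kg

[CO3²⁻] = 0.0386 mmol/kg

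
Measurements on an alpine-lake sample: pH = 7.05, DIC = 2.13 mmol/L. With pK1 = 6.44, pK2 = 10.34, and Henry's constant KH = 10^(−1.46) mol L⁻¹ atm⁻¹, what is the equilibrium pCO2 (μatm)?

α₀ = 1 / (1 + K1/[H⁺] + K1K2/[H⁺]²) = 1 / (1 + 10^+0.61 + 10^-2.68)
   = 1 / (1 + 4.0738 + 0.0020893) = 1/5.0759 = 0.1970
[CO2*] = α₀ × DIC = 0.1970 × 2.13 = 0.4196 mmol/L
pCO2 = [CO2*]/KH = 4.196×10^-4 / 3.467×10^-2 = 1.21×10^4 μatm

pCO2 = 1.21×10^4 μatm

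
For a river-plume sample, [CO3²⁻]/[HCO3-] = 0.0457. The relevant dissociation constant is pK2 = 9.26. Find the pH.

pH = 7.92

From K2 = [H⁺][CO3²⁻]/[HCO3-]:  pH = pK2 + log₁₀([CO3²⁻]/[HCO3-])
log₁₀(0.0457) = -1.340
pH = 9.26 + (-1.340) = 7.92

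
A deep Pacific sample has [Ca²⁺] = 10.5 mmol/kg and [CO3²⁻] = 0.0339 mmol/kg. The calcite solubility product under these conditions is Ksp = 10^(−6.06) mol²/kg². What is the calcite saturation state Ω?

Ksp = 10^(−6.06) = 8.710×10^-7
Ω = [Ca²⁺][CO3²⁻]/Ksp = (10.5×10^-3)(0.0339×10^-3) / 8.710×10^-7 = 0.409

Ω = 0.409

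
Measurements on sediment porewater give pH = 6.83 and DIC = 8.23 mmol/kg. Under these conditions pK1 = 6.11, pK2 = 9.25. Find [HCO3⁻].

[HCO3⁻] = 6.89 mmol/kg

α₁ = 1 / (1 + [H⁺]/K1 + K2/[H⁺]) = 1 / (1 + 10^-0.72 + 10^-2.42)
   = 1 / (1 + 0.19055 + 0.0038019) = 1/1.1943 = 0.8373
[HCO3⁻] = α₁ × DIC = 0.8373 × 8.23 = 6.89 mmol/kg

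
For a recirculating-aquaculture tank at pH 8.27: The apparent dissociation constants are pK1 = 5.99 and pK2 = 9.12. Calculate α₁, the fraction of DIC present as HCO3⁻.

α₁ = 0.872

α₁ = 1 / (1 + [H⁺]/K1 + K2/[H⁺]) = 1 / (1 + 10^-2.28 + 10^-0.85)
   = 1 / (1 + 0.0052481 + 0.14125) = 1/1.1465 = 0.8722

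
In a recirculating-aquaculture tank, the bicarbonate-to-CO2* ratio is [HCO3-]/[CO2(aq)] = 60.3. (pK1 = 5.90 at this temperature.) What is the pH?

pH = 7.68

From K1 = [H⁺][HCO3-]/[CO2(aq)]:  pH = pK1 + log₁₀([HCO3-]/[CO2(aq)])
log₁₀(60.3) = +1.780
pH = 5.90 + (+1.780) = 7.68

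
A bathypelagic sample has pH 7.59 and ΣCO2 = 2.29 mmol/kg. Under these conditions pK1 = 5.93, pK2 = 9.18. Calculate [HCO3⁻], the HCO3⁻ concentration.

[HCO3⁻] = 2.19 mmol/kg

α₁ = 1 / (1 + [H⁺]/K1 + K2/[H⁺]) = 1 / (1 + 10^-1.66 + 10^-1.59)
   = 1 / (1 + 0.021878 + 0.025704) = 1/1.0476 = 0.9546
[HCO3⁻] = α₁ × DIC = 0.9546 × 2.29 = 2.19 mmol/kg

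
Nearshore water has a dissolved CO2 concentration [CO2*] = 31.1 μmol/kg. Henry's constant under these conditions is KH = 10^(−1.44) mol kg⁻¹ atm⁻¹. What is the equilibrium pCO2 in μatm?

KH = 10^(−1.44) = 3.631×10^-2 mol kg⁻¹ atm⁻¹
pCO2 = [CO2*]/KH = 31.1×10^-6 / 3.631×10^-2 = 8.57×10^-4 atm = 857 μatm

pCO2 = 857 μatm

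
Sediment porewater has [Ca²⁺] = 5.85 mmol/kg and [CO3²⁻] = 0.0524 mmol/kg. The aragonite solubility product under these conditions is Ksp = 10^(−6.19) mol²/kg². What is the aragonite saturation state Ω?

Ksp = 10^(−6.19) = 6.457×10^-7
Ω = [Ca²⁺][CO3²⁻]/Ksp = (5.85×10^-3)(0.0524×10^-3) / 6.457×10^-7 = 0.475

Ω = 0.475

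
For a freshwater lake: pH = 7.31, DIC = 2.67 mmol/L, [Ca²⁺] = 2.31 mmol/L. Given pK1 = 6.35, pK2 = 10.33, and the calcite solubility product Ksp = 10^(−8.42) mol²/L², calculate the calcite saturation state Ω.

Ω = 1.39

α₂ = 1 / (1 + [H⁺]/K2 + [H⁺]²/(K1K2)) = 1 / (1 + 10^+3.02 + 10^+2.06)
   = 1 / (1 + 1047.1 + 114.82) = 1/1162.9 = 0.0008599
[CO3²⁻] = α₂ × DIC = 0.0008599 × 2.67 = 0.002296 mmol/L = 2.296 μmol/L
Ksp = 10^(−8.42) = 3.802×10^-9
Ω = [Ca²⁺][CO3²⁻]/Ksp = (2.31×10^-3)(2.296×10^-6) / 3.802×10^-9 = 1.39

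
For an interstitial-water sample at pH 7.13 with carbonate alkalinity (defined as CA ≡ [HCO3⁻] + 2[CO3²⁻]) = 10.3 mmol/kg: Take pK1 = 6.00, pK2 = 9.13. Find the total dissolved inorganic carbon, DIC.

CA = [HCO3⁻] + 2[CO3²⁻] = (α₁ + 2α₂)·DIC
At pH 7.13: [H⁺]/K1 = 10^-1.13 = 0.074131, K2/[H⁺] = 10^-2.00 = 0.010000
α₁ = 1/(1 + 0.074131 + 0.010000) = 1/1.0841 = 0.9224; α₂ = α₁·K2/[H⁺] = 0.009224
α₁ + 2α₂ = 0.9408
DIC = CA / (α₁ + 2α₂) = 10.3 / 0.9408 = 10.9 mmol/kg

DIC = 10.9 mmol/kg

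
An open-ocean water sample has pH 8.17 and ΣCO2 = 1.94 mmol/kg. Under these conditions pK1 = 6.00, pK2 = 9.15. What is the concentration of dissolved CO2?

α₀ = 1 / (1 + K1/[H⁺] + K1K2/[H⁺]²) = 1 / (1 + 10^+2.17 + 10^+1.19)
   = 1 / (1 + 147.91 + 15.488) = 1/164.40 = 0.006083
[CO2*] = α₀ × DIC = 0.006083 × 1.94 = 0.0118 mmol/kg = 11.8 μmol/kg

[CO2*] = 11.8 μmol/kg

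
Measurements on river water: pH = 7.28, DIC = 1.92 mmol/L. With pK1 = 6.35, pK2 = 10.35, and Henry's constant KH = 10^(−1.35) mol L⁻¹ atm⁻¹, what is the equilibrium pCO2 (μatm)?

pCO2 = 4520 μatm

α₀ = 1 / (1 + K1/[H⁺] + K1K2/[H⁺]²) = 1 / (1 + 10^+0.93 + 10^-2.14)
   = 1 / (1 + 8.5114 + 0.0072444) = 1/9.5186 = 0.1051
[CO2*] = α₀ × DIC = 0.1051 × 1.92 = 0.2017 mmol/L
pCO2 = [CO2*]/KH = 2.017×10^-4 / 4.467×10^-2 = 4520 μatm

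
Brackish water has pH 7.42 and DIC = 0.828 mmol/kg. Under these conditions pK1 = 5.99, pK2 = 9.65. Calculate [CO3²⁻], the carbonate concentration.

α₂ = 1 / (1 + [H⁺]/K2 + [H⁺]²/(K1K2)) = 1 / (1 + 10^+2.23 + 10^+0.80)
   = 1 / (1 + 169.82 + 6.3096) = 1/177.13 = 0.005645
[CO3²⁻] = α₂ × DIC = 0.005645 × 0.828 = 0.00467 mmol/kg = 4.67 μmol/kg

[CO3²⁻] = 4.67 μmol/kg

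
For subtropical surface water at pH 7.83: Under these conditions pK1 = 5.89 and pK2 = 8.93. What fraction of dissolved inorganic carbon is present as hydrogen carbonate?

α₁ = 0.917

α₁ = 1 / (1 + [H⁺]/K1 + K2/[H⁺]) = 1 / (1 + 10^-1.94 + 10^-1.10)
   = 1 / (1 + 0.011482 + 0.079433) = 1/1.0909 = 0.9167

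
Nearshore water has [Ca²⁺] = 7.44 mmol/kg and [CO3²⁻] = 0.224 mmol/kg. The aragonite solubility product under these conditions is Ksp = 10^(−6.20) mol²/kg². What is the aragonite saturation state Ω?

Ω = 2.64

Ksp = 10^(−6.20) = 6.310×10^-7
Ω = [Ca²⁺][CO3²⁻]/Ksp = (7.44×10^-3)(0.224×10^-3) / 6.310×10^-7 = 2.64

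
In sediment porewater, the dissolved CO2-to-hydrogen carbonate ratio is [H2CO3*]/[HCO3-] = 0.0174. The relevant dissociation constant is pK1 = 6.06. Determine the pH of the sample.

pH = 7.82

From K1 = [H⁺][HCO3-]/[H2CO3*]:  pH = pK1 − log₁₀([H2CO3*]/[HCO3-])
log₁₀(0.0174) = -1.759
pH = 6.06 − (-1.759) = 7.82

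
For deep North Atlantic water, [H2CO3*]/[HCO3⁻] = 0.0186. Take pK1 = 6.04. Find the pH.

pH = 7.77

From K1 = [H⁺][HCO3⁻]/[H2CO3*]:  pH = pK1 − log₁₀([H2CO3*]/[HCO3⁻])
log₁₀(0.0186) = -1.730
pH = 6.04 − (-1.730) = 7.77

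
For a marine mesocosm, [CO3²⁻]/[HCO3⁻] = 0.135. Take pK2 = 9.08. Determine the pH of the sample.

pH = 8.21

From K2 = [H⁺][CO3²⁻]/[HCO3⁻]:  pH = pK2 + log₁₀([CO3²⁻]/[HCO3⁻])
log₁₀(0.135) = -0.870
pH = 9.08 + (-0.870) = 8.21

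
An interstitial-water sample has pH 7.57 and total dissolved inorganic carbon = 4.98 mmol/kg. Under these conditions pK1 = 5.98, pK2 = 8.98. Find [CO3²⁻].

[CO3²⁻] = 0.182 mmol/kg

α₂ = 1 / (1 + [H⁺]/K2 + [H⁺]²/(K1K2)) = 1 / (1 + 10^+1.41 + 10^-0.18)
   = 1 / (1 + 25.704 + 0.66069) = 1/27.365 = 0.03654
[CO3²⁻] = α₂ × DIC = 0.03654 × 4.98 = 0.182 mmol/kg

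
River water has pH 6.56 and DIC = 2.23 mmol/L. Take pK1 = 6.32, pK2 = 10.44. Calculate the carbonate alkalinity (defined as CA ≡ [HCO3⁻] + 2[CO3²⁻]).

CA = 1.42 mmol/L

CA = [HCO3⁻] + 2[CO3²⁻] = (α₁ + 2α₂)·DIC
At pH 6.56: [H⁺]/K1 = 10^-0.24 = 0.57544, K2/[H⁺] = 10^-3.88 = 0.00013183
α₁ = 1/(1 + 0.57544 + 0.00013183) = 1/1.5756 = 0.6347; α₂ = α₁·K2/[H⁺] = 8.367×10^-5
α₁ + 2α₂ = 0.6349
CA = 0.6349 × 2.23 = 1.42 mmol/L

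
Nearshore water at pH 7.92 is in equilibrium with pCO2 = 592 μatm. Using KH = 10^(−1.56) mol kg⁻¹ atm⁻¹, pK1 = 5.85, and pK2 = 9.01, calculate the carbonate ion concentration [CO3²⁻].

[CO2*] = KH · pCO2 = 10^(−1.56) × 592×10^-6 = 1.631×10^-5 mol/kg
α₀ = 1/(1 + K1/[H⁺] + K1K2/[H⁺]²) = 1/(1 + 10^+2.07 + 10^+0.98) = 0.007810
DIC = [CO2*]/α₀ = 1.631×10^-5 / 0.007810 = 2.088 mmol/kg
[CO3²⁻] = α₂·DIC; α₂ = 0.07459, so [CO3²⁻] = 0.07459 × 2.088 = 0.156 mmol/kg

[CO3²⁻] = 0.156 mmol/kg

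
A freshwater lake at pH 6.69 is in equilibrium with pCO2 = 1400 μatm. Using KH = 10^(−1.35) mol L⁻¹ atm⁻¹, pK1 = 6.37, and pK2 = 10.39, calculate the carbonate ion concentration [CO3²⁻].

[CO3²⁻] = 0.0261 μmol/L

[CO2*] = KH · pCO2 = 10^(−1.35) × 1400×10^-6 = 6.254×10^-5 mol/L
α₀ = 1/(1 + K1/[H⁺] + K1K2/[H⁺]²) = 1/(1 + 10^+0.32 + 10^-3.38) = 0.3237
DIC = [CO2*]/α₀ = 6.254×10^-5 / 0.3237 = 0.1932 mmol/L
[CO3²⁻] = α₂·DIC; α₂ = 0.0001349, so [CO3²⁻] = 0.0001349 × 0.1932 = 2.61×10^-5 mmol/L = 0.0261 μmol/L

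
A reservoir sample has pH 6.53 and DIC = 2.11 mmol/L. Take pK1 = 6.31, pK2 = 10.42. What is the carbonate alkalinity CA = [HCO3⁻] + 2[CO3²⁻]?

CA = [HCO3⁻] + 2[CO3²⁻] = (α₁ + 2α₂)·DIC
At pH 6.53: [H⁺]/K1 = 10^-0.22 = 0.60256, K2/[H⁺] = 10^-3.89 = 0.00012882
α₁ = 1/(1 + 0.60256 + 0.00012882) = 1/1.6027 = 0.6240; α₂ = α₁·K2/[H⁺] = 8.038×10^-5
α₁ + 2α₂ = 0.6241
CA = 0.6241 × 2.11 = 1.32 mmol/L

CA = 1.32 mmol/L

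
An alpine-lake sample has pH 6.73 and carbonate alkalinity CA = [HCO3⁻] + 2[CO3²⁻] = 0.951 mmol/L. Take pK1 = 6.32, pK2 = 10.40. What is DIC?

CA = [HCO3⁻] + 2[CO3²⁻] = (α₁ + 2α₂)·DIC
At pH 6.73: [H⁺]/K1 = 10^-0.41 = 0.38905, K2/[H⁺] = 10^-3.67 = 0.00021380
α₁ = 1/(1 + 0.38905 + 0.00021380) = 1/1.3893 = 0.7198; α₂ = α₁·K2/[H⁺] = 0.0001539
α₁ + 2α₂ = 0.7201
DIC = CA / (α₁ + 2α₂) = 0.951 / 0.7201 = 1.32 mmol/L

DIC = 1.32 mmol/L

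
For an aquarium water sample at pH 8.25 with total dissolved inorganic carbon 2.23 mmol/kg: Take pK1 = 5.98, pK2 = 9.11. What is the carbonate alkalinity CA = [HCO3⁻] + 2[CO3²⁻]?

CA = [HCO3⁻] + 2[CO3²⁻] = (α₁ + 2α₂)·DIC
At pH 8.25: [H⁺]/K1 = 10^-2.27 = 0.0053703, K2/[H⁺] = 10^-0.86 = 0.13804
α₁ = 1/(1 + 0.0053703 + 0.13804) = 1/1.1434 = 0.8746; α₂ = α₁·K2/[H⁺] = 0.1207
α₁ + 2α₂ = 1.1160
CA = 1.1160 × 2.23 = 2.49 mmol/kg

CA = 2.49 mmol/kg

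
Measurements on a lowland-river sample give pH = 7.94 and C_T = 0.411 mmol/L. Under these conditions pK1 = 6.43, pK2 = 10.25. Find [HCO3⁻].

α₁ = 1 / (1 + [H⁺]/K1 + K2/[H⁺]) = 1 / (1 + 10^-1.51 + 10^-2.31)
   = 1 / (1 + 0.030903 + 0.0048978) = 1/1.0358 = 0.9654
[HCO3⁻] = α₁ × DIC = 0.9654 × 0.411 = 0.397 mmol/L

[HCO3⁻] = 0.397 mmol/L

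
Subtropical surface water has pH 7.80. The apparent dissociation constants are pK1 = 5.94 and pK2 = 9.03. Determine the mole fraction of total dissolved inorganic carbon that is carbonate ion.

α₂ = 0.0549

α₂ = 1 / (1 + [H⁺]/K2 + [H⁺]²/(K1K2)) = 1 / (1 + 10^+1.23 + 10^-0.63)
   = 1 / (1 + 16.982 + 0.23442) = 1/18.217 = 0.05489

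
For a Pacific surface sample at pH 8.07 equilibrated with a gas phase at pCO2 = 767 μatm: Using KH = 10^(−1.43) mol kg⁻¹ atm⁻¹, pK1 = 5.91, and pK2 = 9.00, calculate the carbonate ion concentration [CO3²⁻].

[CO3²⁻] = 0.484 mmol/kg

[CO2*] = KH · pCO2 = 10^(−1.43) × 767×10^-6 = 2.850×10^-5 mol/kg
α₀ = 1/(1 + K1/[H⁺] + K1K2/[H⁺]²) = 1/(1 + 10^+2.16 + 10^+1.23) = 0.006153
DIC = [CO2*]/α₀ = 2.850×10^-5 / 0.006153 = 4.631 mmol/kg
[CO3²⁻] = α₂·DIC; α₂ = 0.1045, so [CO3²⁻] = 0.1045 × 4.631 = 0.484 mmol/kg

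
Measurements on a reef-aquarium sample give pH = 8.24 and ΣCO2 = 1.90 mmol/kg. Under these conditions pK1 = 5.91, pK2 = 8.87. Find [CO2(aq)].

[CO2*] = 7.17 μmol/kg

α₀ = 1 / (1 + K1/[H⁺] + K1K2/[H⁺]²) = 1 / (1 + 10^+2.33 + 10^+1.70)
   = 1 / (1 + 213.80 + 50.119) = 1/264.91 = 0.003775
[CO2*] = α₀ × DIC = 0.003775 × 1.90 = 0.00717 mmol/kg = 7.17 μmol/kg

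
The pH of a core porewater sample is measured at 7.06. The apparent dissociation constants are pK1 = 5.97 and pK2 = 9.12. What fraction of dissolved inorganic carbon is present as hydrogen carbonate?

α₁ = 1 / (1 + [H⁺]/K1 + K2/[H⁺]) = 1 / (1 + 10^-1.09 + 10^-2.06)
   = 1 / (1 + 0.081283 + 0.0087096) = 1/1.0900 = 0.9174

α₁ = 0.917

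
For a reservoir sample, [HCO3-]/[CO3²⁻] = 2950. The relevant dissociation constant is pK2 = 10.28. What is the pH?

From K2 = [H⁺][CO3²⁻]/[HCO3-]:  pH = pK2 − log₁₀([HCO3-]/[CO3²⁻])
log₁₀(2950) = +3.470
pH = 10.28 − (+3.470) = 6.81

pH = 6.81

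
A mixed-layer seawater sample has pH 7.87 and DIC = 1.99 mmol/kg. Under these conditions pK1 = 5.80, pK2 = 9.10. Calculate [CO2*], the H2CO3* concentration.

[CO2*] = 15.9 μmol/kg

α₀ = 1 / (1 + K1/[H⁺] + K1K2/[H⁺]²) = 1 / (1 + 10^+2.07 + 10^+0.84)
   = 1 / (1 + 117.49 + 6.9183) = 1/125.41 = 0.007974
[CO2*] = α₀ × DIC = 0.007974 × 1.99 = 0.0159 mmol/kg = 15.9 μmol/kg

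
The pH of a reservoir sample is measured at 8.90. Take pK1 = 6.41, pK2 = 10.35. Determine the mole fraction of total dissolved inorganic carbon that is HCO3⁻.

α₁ = 1 / (1 + [H⁺]/K1 + K2/[H⁺]) = 1 / (1 + 10^-2.49 + 10^-1.45)
   = 1 / (1 + 0.0032359 + 0.035481) = 1/1.0387 = 0.9627

α₁ = 0.963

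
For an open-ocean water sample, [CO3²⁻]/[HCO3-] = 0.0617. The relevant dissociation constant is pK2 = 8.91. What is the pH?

pH = 7.70

From K2 = [H⁺][CO3²⁻]/[HCO3-]:  pH = pK2 + log₁₀([CO3²⁻]/[HCO3-])
log₁₀(0.0617) = -1.210
pH = 8.91 + (-1.210) = 7.70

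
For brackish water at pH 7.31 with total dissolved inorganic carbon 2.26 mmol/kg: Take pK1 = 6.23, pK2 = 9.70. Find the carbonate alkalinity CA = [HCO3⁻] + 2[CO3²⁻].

CA = 2.10 mmol/kg

CA = [HCO3⁻] + 2[CO3²⁻] = (α₁ + 2α₂)·DIC
At pH 7.31: [H⁺]/K1 = 10^-1.08 = 0.083176, K2/[H⁺] = 10^-2.39 = 0.0040738
α₁ = 1/(1 + 0.083176 + 0.0040738) = 1/1.0873 = 0.9198; α₂ = α₁·K2/[H⁺] = 0.003747
α₁ + 2α₂ = 0.9272
CA = 0.9272 × 2.26 = 2.10 mmol/kg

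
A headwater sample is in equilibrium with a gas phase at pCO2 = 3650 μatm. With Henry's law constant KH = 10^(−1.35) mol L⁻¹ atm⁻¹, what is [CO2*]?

[CO2*] = 163 μmol/L

KH = 10^(−1.35) = 4.467×10^-2 mol L⁻¹ atm⁻¹
[CO2*] = KH · pCO2 = 4.467×10^-2 × 3650×10^-6 atm = 1.63×10^-4 mol/L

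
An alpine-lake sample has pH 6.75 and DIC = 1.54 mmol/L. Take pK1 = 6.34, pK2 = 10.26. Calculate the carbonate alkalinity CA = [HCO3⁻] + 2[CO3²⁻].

CA = 1.11 mmol/L

CA = [HCO3⁻] + 2[CO3²⁻] = (α₁ + 2α₂)·DIC
At pH 6.75: [H⁺]/K1 = 10^-0.41 = 0.38905, K2/[H⁺] = 10^-3.51 = 0.00030903
α₁ = 1/(1 + 0.38905 + 0.00030903) = 1/1.3894 = 0.7198; α₂ = α₁·K2/[H⁺] = 0.0002224
α₁ + 2α₂ = 0.7202
CA = 0.7202 × 1.54 = 1.11 mmol/L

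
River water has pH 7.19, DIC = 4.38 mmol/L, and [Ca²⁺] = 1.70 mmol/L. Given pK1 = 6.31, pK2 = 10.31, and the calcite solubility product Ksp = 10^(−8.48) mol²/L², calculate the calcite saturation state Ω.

α₂ = 1 / (1 + [H⁺]/K2 + [H⁺]²/(K1K2)) = 1 / (1 + 10^+3.12 + 10^+2.24)
   = 1 / (1 + 1318.3 + 173.78) = 1/1493.0 = 0.0006698
[CO3²⁻] = α₂ × DIC = 0.0006698 × 4.38 = 0.002934 mmol/L = 2.934 μmol/L
Ksp = 10^(−8.48) = 3.311×10^-9
Ω = [Ca²⁺][CO3²⁻]/Ksp = (1.70×10^-3)(2.934×10^-6) / 3.311×10^-9 = 1.51

Ω = 1.51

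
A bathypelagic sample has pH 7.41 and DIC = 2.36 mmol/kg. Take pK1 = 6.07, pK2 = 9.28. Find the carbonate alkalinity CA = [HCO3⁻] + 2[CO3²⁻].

CA = 2.29 mmol/kg

CA = [HCO3⁻] + 2[CO3²⁻] = (α₁ + 2α₂)·DIC
At pH 7.41: [H⁺]/K1 = 10^-1.34 = 0.045709, K2/[H⁺] = 10^-1.87 = 0.013490
α₁ = 1/(1 + 0.045709 + 0.013490) = 1/1.0592 = 0.9441; α₂ = α₁·K2/[H⁺] = 0.01274
α₁ + 2α₂ = 0.9696
CA = 0.9696 × 2.36 = 2.29 mmol/kg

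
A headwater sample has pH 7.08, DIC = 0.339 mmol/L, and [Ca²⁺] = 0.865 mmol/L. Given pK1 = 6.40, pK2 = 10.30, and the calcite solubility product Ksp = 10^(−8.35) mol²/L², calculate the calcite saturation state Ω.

α₂ = 1 / (1 + [H⁺]/K2 + [H⁺]²/(K1K2)) = 1 / (1 + 10^+3.22 + 10^+2.54)
   = 1 / (1 + 1659.6 + 346.74) = 1/2007.3 = 0.0004982
[CO3²⁻] = α₂ × DIC = 0.0004982 × 0.339 = 0.0001689 mmol/L = 0.1689 μmol/L
Ksp = 10^(−8.35) = 4.467×10^-9
Ω = [Ca²⁺][CO3²⁻]/Ksp = (0.865×10^-3)(1.689×10^-7) / 4.467×10^-9 = 0.0327

Ω = 0.0327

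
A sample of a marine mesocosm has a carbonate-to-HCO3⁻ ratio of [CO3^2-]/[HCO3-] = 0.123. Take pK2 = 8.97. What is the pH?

pH = 8.06

From K2 = [H⁺][CO3^2-]/[HCO3-]:  pH = pK2 + log₁₀([CO3^2-]/[HCO3-])
log₁₀(0.123) = -0.910
pH = 8.97 + (-0.910) = 8.06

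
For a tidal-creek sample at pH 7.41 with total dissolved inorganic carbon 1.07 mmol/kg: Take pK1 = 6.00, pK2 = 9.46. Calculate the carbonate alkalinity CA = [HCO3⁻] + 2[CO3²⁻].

CA = 1.04 mmol/kg

CA = [HCO3⁻] + 2[CO3²⁻] = (α₁ + 2α₂)·DIC
At pH 7.41: [H⁺]/K1 = 10^-1.41 = 0.038905, K2/[H⁺] = 10^-2.05 = 0.0089125
α₁ = 1/(1 + 0.038905 + 0.0089125) = 1/1.0478 = 0.9544; α₂ = α₁·K2/[H⁺] = 0.008506
α₁ + 2α₂ = 0.9714
CA = 0.9714 × 1.07 = 1.04 mmol/kg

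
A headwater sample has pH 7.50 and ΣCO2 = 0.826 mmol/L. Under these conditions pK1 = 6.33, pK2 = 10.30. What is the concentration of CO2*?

[CO2*] = 0.0522 mmol/L

α₀ = 1 / (1 + K1/[H⁺] + K1K2/[H⁺]²) = 1 / (1 + 10^+1.17 + 10^-1.63)
   = 1 / (1 + 14.791 + 0.023442) = 1/15.815 = 0.06323
[CO2*] = α₀ × DIC = 0.06323 × 0.826 = 0.0522 mmol/L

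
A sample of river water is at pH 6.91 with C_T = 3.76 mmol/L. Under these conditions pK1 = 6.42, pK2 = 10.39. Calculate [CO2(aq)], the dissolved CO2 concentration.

α₀ = 1 / (1 + K1/[H⁺] + K1K2/[H⁺]²) = 1 / (1 + 10^+0.49 + 10^-2.99)
   = 1 / (1 + 3.0903 + 0.0010233) = 1/4.0913 = 0.2444
[CO2*] = α₀ × DIC = 0.2444 × 3.76 = 0.919 mmol/L

[CO2*] = 0.919 mmol/L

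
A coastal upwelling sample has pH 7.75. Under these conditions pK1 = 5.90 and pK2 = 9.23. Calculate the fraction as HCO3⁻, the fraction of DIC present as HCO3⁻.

α₁ = 0.955

α₁ = 1 / (1 + [H⁺]/K1 + K2/[H⁺]) = 1 / (1 + 10^-1.85 + 10^-1.48)
   = 1 / (1 + 0.014125 + 0.033113) = 1/1.0472 = 0.9549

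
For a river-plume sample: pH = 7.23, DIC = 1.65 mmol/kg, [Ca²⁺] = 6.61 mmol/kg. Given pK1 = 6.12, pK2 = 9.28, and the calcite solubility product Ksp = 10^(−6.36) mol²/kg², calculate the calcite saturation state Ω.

α₂ = 1 / (1 + [H⁺]/K2 + [H⁺]²/(K1K2)) = 1 / (1 + 10^+2.05 + 10^+0.94)
   = 1 / (1 + 112.20 + 8.7096) = 1/121.91 = 0.008203
[CO3²⁻] = α₂ × DIC = 0.008203 × 1.65 = 0.01353 mmol/kg = 13.53 μmol/kg
Ksp = 10^(−6.36) = 4.365×10^-7
Ω = [Ca²⁺][CO3²⁻]/Ksp = (6.61×10^-3)(1.353×10^-5) / 4.365×10^-7 = 0.205

Ω = 0.205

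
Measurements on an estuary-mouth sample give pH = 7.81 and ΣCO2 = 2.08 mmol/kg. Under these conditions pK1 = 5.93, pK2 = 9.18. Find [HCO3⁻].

[HCO3⁻] = 1.97 mmol/kg

α₁ = 1 / (1 + [H⁺]/K1 + K2/[H⁺]) = 1 / (1 + 10^-1.88 + 10^-1.37)
   = 1 / (1 + 0.013183 + 0.042658) = 1/1.0558 = 0.9471
[HCO3⁻] = α₁ × DIC = 0.9471 × 2.08 = 1.97 mmol/kg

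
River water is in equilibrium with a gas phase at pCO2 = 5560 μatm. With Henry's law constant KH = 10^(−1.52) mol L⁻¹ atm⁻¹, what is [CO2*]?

[CO2*] = 168 μmol/L

KH = 10^(−1.52) = 3.020×10^-2 mol L⁻¹ atm⁻¹
[CO2*] = KH · pCO2 = 3.020×10^-2 × 5560×10^-6 atm = 1.68×10^-4 mol/L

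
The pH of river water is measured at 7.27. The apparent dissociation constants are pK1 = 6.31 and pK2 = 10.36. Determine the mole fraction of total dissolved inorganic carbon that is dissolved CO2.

α₀ = 1 / (1 + K1/[H⁺] + K1K2/[H⁺]²) = 1 / (1 + 10^+0.96 + 10^-2.13)
   = 1 / (1 + 9.1201 + 0.0074131) = 1/10.128 = 0.09874

α₀ = 0.0987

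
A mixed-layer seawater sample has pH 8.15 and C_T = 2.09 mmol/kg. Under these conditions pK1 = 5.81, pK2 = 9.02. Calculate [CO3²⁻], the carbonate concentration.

[CO3²⁻] = 0.247 mmol/kg

α₂ = 1 / (1 + [H⁺]/K2 + [H⁺]²/(K1K2)) = 1 / (1 + 10^+0.87 + 10^-1.47)
   = 1 / (1 + 7.4131 + 0.033884) = 1/8.4470 = 0.1184
[CO3²⁻] = α₂ × DIC = 0.1184 × 2.09 = 0.247 mmol/kg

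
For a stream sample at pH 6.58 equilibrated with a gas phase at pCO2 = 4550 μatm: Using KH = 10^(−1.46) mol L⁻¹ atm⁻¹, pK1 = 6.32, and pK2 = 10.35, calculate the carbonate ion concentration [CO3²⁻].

[CO3²⁻] = 0.0488 μmol/L

[CO2*] = KH · pCO2 = 10^(−1.46) × 4550×10^-6 = 1.578×10^-4 mol/L
α₀ = 1/(1 + K1/[H⁺] + K1K2/[H⁺]²) = 1/(1 + 10^+0.26 + 10^-3.51) = 0.3546
DIC = [CO2*]/α₀ = 1.578×10^-4 / 0.3546 = 0.4449 mmol/L
[CO3²⁻] = α₂·DIC; α₂ = 0.0001096, so [CO3²⁻] = 0.0001096 × 0.4449 = 4.88×10^-5 mmol/L = 0.0488 μmol/L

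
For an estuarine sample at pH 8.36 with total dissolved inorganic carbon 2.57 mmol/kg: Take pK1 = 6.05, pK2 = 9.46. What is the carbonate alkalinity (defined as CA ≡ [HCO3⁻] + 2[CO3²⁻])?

CA = 2.75 mmol/kg

CA = [HCO3⁻] + 2[CO3²⁻] = (α₁ + 2α₂)·DIC
At pH 8.36: [H⁺]/K1 = 10^-2.31 = 0.0048978, K2/[H⁺] = 10^-1.10 = 0.079433
α₁ = 1/(1 + 0.0048978 + 0.079433) = 1/1.0843 = 0.9222; α₂ = α₁·K2/[H⁺] = 0.07326
α₁ + 2α₂ = 1.0687
CA = 1.0687 × 2.57 = 2.75 mmol/kg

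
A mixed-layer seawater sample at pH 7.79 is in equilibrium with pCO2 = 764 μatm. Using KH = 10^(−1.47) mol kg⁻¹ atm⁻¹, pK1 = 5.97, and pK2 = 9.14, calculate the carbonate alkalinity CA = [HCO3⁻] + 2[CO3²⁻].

CA = 1.86 mmol/kg

[CO2*] = KH · pCO2 = 10^(−1.47) × 764×10^-6 = 2.589×10^-5 mol/kg
α₀ = 1/(1 + K1/[H⁺] + K1K2/[H⁺]²) = 1/(1 + 10^+1.82 + 10^+0.47) = 0.01428
DIC = [CO2*]/α₀ = 2.589×10^-5 / 0.01428 = 1.813 mmol/kg
CA = (α₁ + 2α₂)·DIC = (0.9436 + 2×0.04215) × 1.813 = 1.86 mmol/kg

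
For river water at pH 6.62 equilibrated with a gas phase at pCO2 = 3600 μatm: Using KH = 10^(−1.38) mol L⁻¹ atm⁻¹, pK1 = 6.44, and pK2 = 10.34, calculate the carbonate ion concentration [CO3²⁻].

[CO2*] = KH · pCO2 = 10^(−1.38) × 3600×10^-6 = 1.501×10^-4 mol/L
α₀ = 1/(1 + K1/[H⁺] + K1K2/[H⁺]²) = 1/(1 + 10^+0.18 + 10^-3.54) = 0.3978
DIC = [CO2*]/α₀ = 1.501×10^-4 / 0.3978 = 0.3773 mmol/L
[CO3²⁻] = α₂·DIC; α₂ = 0.0001147, so [CO3²⁻] = 0.0001147 × 0.3773 = 4.33×10^-5 mmol/L = 0.0433 μmol/L

[CO3²⁻] = 0.0433 μmol/L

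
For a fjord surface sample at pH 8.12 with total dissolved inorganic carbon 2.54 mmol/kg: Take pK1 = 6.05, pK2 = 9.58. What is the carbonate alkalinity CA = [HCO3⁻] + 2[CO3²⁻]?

CA = 2.60 mmol/kg

CA = [HCO3⁻] + 2[CO3²⁻] = (α₁ + 2α₂)·DIC
At pH 8.12: [H⁺]/K1 = 10^-2.07 = 0.0085114, K2/[H⁺] = 10^-1.46 = 0.034674
α₁ = 1/(1 + 0.0085114 + 0.034674) = 1/1.0432 = 0.9586; α₂ = α₁·K2/[H⁺] = 0.03324
α₁ + 2α₂ = 1.0251
CA = 1.0251 × 2.54 = 2.60 mmol/kg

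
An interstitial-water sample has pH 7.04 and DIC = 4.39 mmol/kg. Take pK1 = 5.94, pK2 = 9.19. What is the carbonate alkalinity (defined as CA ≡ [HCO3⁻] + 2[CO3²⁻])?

CA = 4.10 mmol/kg

CA = [HCO3⁻] + 2[CO3²⁻] = (α₁ + 2α₂)·DIC
At pH 7.04: [H⁺]/K1 = 10^-1.10 = 0.079433, K2/[H⁺] = 10^-2.15 = 0.0070795
α₁ = 1/(1 + 0.079433 + 0.0070795) = 1/1.0865 = 0.9204; α₂ = α₁·K2/[H⁺] = 0.006516
α₁ + 2α₂ = 0.9334
CA = 0.9334 × 4.39 = 4.10 mmol/kg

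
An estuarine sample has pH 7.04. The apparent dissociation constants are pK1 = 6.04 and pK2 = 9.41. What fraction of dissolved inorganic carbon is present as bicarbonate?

α₁ = 1 / (1 + [H⁺]/K1 + K2/[H⁺]) = 1 / (1 + 10^-1.00 + 10^-2.37)
   = 1 / (1 + 0.10000 + 0.0042658) = 1/1.1043 = 0.9056

α₁ = 0.906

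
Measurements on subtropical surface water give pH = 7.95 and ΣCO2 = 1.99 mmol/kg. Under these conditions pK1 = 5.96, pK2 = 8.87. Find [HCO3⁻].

[HCO3⁻] = 1.76 mmol/kg

α₁ = 1 / (1 + [H⁺]/K1 + K2/[H⁺]) = 1 / (1 + 10^-1.99 + 10^-0.92)
   = 1 / (1 + 0.010233 + 0.12023) = 1/1.1305 = 0.8846
[HCO3⁻] = α₁ × DIC = 0.8846 × 1.99 = 1.76 mmol/kg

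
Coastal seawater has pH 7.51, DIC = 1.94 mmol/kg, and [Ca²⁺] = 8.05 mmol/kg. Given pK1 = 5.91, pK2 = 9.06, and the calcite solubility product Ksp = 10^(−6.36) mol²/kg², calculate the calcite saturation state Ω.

α₂ = 1 / (1 + [H⁺]/K2 + [H⁺]²/(K1K2)) = 1 / (1 + 10^+1.55 + 10^-0.05)
   = 1 / (1 + 35.481 + 0.89125) = 1/37.373 = 0.02676
[CO3²⁻] = α₂ × DIC = 0.02676 × 1.94 = 0.05191 mmol/kg
Ksp = 10^(−6.36) = 4.365×10^-7
Ω = [Ca²⁺][CO3²⁻]/Ksp = (8.05×10^-3)(5.191×10^-5) / 4.365×10^-7 = 0.957

Ω = 0.957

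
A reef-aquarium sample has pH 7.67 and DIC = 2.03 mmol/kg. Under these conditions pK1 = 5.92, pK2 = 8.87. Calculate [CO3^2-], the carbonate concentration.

α₂ = 1 / (1 + [H⁺]/K2 + [H⁺]²/(K1K2)) = 1 / (1 + 10^+1.20 + 10^-0.55)
   = 1 / (1 + 15.849 + 0.28184) = 1/17.131 = 0.05837
[CO3²⁻] = α₂ × DIC = 0.05837 × 2.03 = 0.119 mmol/kg

[CO3²⁻] = 0.119 mmol/kg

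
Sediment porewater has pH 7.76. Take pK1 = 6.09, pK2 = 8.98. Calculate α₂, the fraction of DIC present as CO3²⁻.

α₂ = 1 / (1 + [H⁺]/K2 + [H⁺]²/(K1K2)) = 1 / (1 + 10^+1.22 + 10^-0.45)
   = 1 / (1 + 16.596 + 0.35481) = 1/17.951 = 0.05571

α₂ = 0.0557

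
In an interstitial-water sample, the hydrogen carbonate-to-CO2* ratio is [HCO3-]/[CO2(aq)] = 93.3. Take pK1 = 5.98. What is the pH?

pH = 7.95

From K1 = [H⁺][HCO3-]/[CO2(aq)]:  pH = pK1 + log₁₀([HCO3-]/[CO2(aq)])
log₁₀(93.3) = +1.970
pH = 5.98 + (+1.970) = 7.95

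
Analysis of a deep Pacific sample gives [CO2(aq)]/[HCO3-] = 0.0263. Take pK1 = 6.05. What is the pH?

From K1 = [H⁺][HCO3-]/[CO2(aq)]:  pH = pK1 − log₁₀([CO2(aq)]/[HCO3-])
log₁₀(0.0263) = -1.580
pH = 6.05 − (-1.580) = 7.63

pH = 7.63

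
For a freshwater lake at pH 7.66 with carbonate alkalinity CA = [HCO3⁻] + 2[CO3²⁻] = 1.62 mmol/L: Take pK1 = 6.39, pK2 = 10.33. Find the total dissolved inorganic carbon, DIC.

CA = [HCO3⁻] + 2[CO3²⁻] = (α₁ + 2α₂)·DIC
At pH 7.66: [H⁺]/K1 = 10^-1.27 = 0.053703, K2/[H⁺] = 10^-2.67 = 0.0021380
α₁ = 1/(1 + 0.053703 + 0.0021380) = 1/1.0558 = 0.9471; α₂ = α₁·K2/[H⁺] = 0.002025
α₁ + 2α₂ = 0.9512
DIC = CA / (α₁ + 2α₂) = 1.62 / 0.9512 = 1.70 mmol/L

DIC = 1.70 mmol/L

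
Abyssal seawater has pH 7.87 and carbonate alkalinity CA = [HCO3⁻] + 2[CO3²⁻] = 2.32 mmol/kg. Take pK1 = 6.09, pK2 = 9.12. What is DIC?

CA = [HCO3⁻] + 2[CO3²⁻] = (α₁ + 2α₂)·DIC
At pH 7.87: [H⁺]/K1 = 10^-1.78 = 0.016596, K2/[H⁺] = 10^-1.25 = 0.056234
α₁ = 1/(1 + 0.016596 + 0.056234) = 1/1.0728 = 0.9321; α₂ = α₁·K2/[H⁺] = 0.05242
α₁ + 2α₂ = 1.0369
DIC = CA / (α₁ + 2α₂) = 2.32 / 1.0369 = 2.24 mmol/kg

DIC = 2.24 mmol/kg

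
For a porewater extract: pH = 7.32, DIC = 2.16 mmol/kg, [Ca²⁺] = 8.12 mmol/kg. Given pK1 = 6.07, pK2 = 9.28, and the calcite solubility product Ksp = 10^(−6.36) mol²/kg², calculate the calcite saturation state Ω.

α₂ = 1 / (1 + [H⁺]/K2 + [H⁺]²/(K1K2)) = 1 / (1 + 10^+1.96 + 10^+0.71)
   = 1 / (1 + 91.201 + 5.1286) = 1/97.330 = 0.01027
[CO3²⁻] = α₂ × DIC = 0.01027 × 2.16 = 0.02219 mmol/kg
Ksp = 10^(−6.36) = 4.365×10^-7
Ω = [Ca²⁺][CO3²⁻]/Ksp = (8.12×10^-3)(2.219×10^-5) / 4.365×10^-7 = 0.413

Ω = 0.413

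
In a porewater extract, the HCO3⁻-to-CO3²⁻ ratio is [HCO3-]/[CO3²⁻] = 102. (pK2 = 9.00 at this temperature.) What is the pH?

From K2 = [H⁺][CO3²⁻]/[HCO3-]:  pH = pK2 − log₁₀([HCO3-]/[CO3²⁻])
log₁₀(102) = +2.009
pH = 9.00 − (+2.009) = 6.99

pH = 6.99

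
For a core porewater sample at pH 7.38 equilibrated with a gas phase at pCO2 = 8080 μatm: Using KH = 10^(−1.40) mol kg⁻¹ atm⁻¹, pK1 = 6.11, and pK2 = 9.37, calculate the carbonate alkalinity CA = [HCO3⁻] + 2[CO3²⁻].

[CO2*] = KH · pCO2 = 10^(−1.40) × 8080×10^-6 = 3.217×10^-4 mol/kg
α₀ = 1/(1 + K1/[H⁺] + K1K2/[H⁺]²) = 1/(1 + 10^+1.27 + 10^-0.72) = 0.05048
DIC = [CO2*]/α₀ = 3.217×10^-4 / 0.05048 = 6.373 mmol/kg
CA = (α₁ + 2α₂)·DIC = (0.9399 + 2×0.009618) × 6.373 = 6.11 mmol/kg

CA = 6.11 mmol/kg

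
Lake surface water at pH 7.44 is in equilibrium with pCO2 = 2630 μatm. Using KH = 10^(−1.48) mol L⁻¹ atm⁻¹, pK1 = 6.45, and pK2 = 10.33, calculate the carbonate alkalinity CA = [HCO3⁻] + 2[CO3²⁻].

[CO2*] = KH · pCO2 = 10^(−1.48) × 2630×10^-6 = 8.709×10^-5 mol/L
α₀ = 1/(1 + K1/[H⁺] + K1K2/[H⁺]²) = 1/(1 + 10^+0.99 + 10^-1.90) = 0.09272
DIC = [CO2*]/α₀ = 8.709×10^-5 / 0.09272 = 0.9392 mmol/L
CA = (α₁ + 2α₂)·DIC = (0.9061 + 2×0.001167) × 0.9392 = 0.853 mmol/L

CA = 0.853 mmol/L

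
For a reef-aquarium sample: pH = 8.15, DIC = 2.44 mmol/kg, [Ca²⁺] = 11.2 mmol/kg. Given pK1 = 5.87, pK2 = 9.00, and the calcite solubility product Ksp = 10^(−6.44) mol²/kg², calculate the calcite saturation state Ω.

α₂ = 1 / (1 + [H⁺]/K2 + [H⁺]²/(K1K2)) = 1 / (1 + 10^+0.85 + 10^-1.43)
   = 1 / (1 + 7.0795 + 0.037154) = 1/8.1166 = 0.1232
[CO3²⁻] = α₂ × DIC = 0.1232 × 2.44 = 0.3006 mmol/kg
Ksp = 10^(−6.44) = 3.631×10^-7
Ω = [Ca²⁺][CO3²⁻]/Ksp = (11.2×10^-3)(3.006×10^-4) / 3.631×10^-7 = 9.27

Ω = 9.27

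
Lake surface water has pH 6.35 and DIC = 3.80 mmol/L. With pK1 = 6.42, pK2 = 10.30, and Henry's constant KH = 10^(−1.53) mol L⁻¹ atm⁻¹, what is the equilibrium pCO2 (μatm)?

α₀ = 1 / (1 + K1/[H⁺] + K1K2/[H⁺]²) = 1 / (1 + 10^-0.07 + 10^-4.02)
   = 1 / (1 + 0.85114 + 9.5499×10^-5) = 1/1.8512 = 0.5402
[CO2*] = α₀ × DIC = 0.5402 × 3.80 = 2.053 mmol/L
pCO2 = [CO2*]/KH = 2.053×10^-3 / 2.951×10^-2 = 6.96×10^4 μatm

pCO2 = 6.96×10^4 μatm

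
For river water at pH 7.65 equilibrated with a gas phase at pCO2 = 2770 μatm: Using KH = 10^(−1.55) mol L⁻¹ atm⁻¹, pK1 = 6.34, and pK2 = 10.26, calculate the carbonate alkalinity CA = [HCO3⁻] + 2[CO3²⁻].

CA = 1.60 mmol/L

[CO2*] = KH · pCO2 = 10^(−1.55) × 2770×10^-6 = 7.807×10^-5 mol/L
α₀ = 1/(1 + K1/[H⁺] + K1K2/[H⁺]²) = 1/(1 + 10^+1.31 + 10^-1.30) = 0.04658
DIC = [CO2*]/α₀ = 7.807×10^-5 / 0.04658 = 1.676 mmol/L
CA = (α₁ + 2α₂)·DIC = (0.9511 + 2×0.002335) × 1.676 = 1.60 mmol/L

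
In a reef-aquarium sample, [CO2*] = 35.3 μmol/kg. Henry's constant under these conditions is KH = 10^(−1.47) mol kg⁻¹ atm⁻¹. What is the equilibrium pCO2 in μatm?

KH = 10^(−1.47) = 3.388×10^-2 mol kg⁻¹ atm⁻¹
pCO2 = [CO2*]/KH = 35.3×10^-6 / 3.388×10^-2 = 1.04×10^-3 atm = 1040 μatm

pCO2 = 1040 μatm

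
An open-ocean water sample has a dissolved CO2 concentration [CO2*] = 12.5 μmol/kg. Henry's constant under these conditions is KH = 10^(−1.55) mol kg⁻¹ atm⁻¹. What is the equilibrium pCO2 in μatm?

KH = 10^(−1.55) = 2.818×10^-2 mol kg⁻¹ atm⁻¹
pCO2 = [CO2*]/KH = 12.5×10^-6 / 2.818×10^-2 = 4.44×10^-4 atm = 444 μatm

pCO2 = 444 μatm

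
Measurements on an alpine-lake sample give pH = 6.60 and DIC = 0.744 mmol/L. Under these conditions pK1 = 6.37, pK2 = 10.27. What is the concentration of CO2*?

α₀ = 1 / (1 + K1/[H⁺] + K1K2/[H⁺]²) = 1 / (1 + 10^+0.23 + 10^-3.44)
   = 1 / (1 + 1.6982 + 0.00036308) = 1/2.6986 = 0.3706
[CO2*] = α₀ × DIC = 0.3706 × 0.744 = 0.276 mmol/L

[CO2*] = 0.276 mmol/L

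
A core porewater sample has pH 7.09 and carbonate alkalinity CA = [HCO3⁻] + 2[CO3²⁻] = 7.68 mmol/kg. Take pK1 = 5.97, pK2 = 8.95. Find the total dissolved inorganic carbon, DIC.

CA = [HCO3⁻] + 2[CO3²⁻] = (α₁ + 2α₂)·DIC
At pH 7.09: [H⁺]/K1 = 10^-1.12 = 0.075858, K2/[H⁺] = 10^-1.86 = 0.013804
α₁ = 1/(1 + 0.075858 + 0.013804) = 1/1.0897 = 0.9177; α₂ = α₁·K2/[H⁺] = 0.01267
α₁ + 2α₂ = 0.9431
DIC = CA / (α₁ + 2α₂) = 7.68 / 0.9431 = 8.14 mmol/kg

DIC = 8.14 mmol/kg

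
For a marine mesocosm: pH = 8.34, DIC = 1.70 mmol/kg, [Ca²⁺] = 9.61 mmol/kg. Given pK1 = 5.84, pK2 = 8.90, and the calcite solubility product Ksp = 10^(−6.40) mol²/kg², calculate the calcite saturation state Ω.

α₂ = 1 / (1 + [H⁺]/K2 + [H⁺]²/(K1K2)) = 1 / (1 + 10^+0.56 + 10^-1.94)
   = 1 / (1 + 3.6308 + 0.011482) = 1/4.6423 = 0.2154
[CO3²⁻] = α₂ × DIC = 0.2154 × 1.70 = 0.3662 mmol/kg
Ksp = 10^(−6.40) = 3.981×10^-7
Ω = [Ca²⁺][CO3²⁻]/Ksp = (9.61×10^-3)(3.662×10^-4) / 3.981×10^-7 = 8.84

Ω = 8.84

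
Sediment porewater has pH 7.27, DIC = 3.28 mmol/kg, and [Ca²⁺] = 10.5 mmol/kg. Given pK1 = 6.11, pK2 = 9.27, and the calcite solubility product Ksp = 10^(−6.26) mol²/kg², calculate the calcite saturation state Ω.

α₂ = 1 / (1 + [H⁺]/K2 + [H⁺]²/(K1K2)) = 1 / (1 + 10^+2.00 + 10^+0.84)
   = 1 / (1 + 100.00 + 6.9183) = 1/107.92 = 0.009266
[CO3²⁻] = α₂ × DIC = 0.009266 × 3.28 = 0.03039 mmol/kg
Ksp = 10^(−6.26) = 5.495×10^-7
Ω = [Ca²⁺][CO3²⁻]/Ksp = (10.5×10^-3)(3.039×10^-5) / 5.495×10^-7 = 0.581

Ω = 0.581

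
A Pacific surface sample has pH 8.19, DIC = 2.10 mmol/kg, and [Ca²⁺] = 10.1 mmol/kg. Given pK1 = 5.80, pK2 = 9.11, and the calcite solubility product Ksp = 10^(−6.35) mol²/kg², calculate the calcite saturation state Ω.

Ω = 5.08

α₂ = 1 / (1 + [H⁺]/K2 + [H⁺]²/(K1K2)) = 1 / (1 + 10^+0.92 + 10^-1.47)
   = 1 / (1 + 8.3176 + 0.033884) = 1/9.3515 = 0.1069
[CO3²⁻] = α₂ × DIC = 0.1069 × 2.10 = 0.2246 mmol/kg
Ksp = 10^(−6.35) = 4.467×10^-7
Ω = [Ca²⁺][CO3²⁻]/Ksp = (10.1×10^-3)(2.246×10^-4) / 4.467×10^-7 = 5.08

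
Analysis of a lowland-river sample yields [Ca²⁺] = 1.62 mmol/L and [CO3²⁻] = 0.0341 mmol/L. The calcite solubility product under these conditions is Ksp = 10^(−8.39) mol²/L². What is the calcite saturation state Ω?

Ksp = 10^(−8.39) = 4.074×10^-9
Ω = [Ca²⁺][CO3²⁻]/Ksp = (1.62×10^-3)(0.0341×10^-3) / 4.074×10^-9 = 13.6

Ω = 13.6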